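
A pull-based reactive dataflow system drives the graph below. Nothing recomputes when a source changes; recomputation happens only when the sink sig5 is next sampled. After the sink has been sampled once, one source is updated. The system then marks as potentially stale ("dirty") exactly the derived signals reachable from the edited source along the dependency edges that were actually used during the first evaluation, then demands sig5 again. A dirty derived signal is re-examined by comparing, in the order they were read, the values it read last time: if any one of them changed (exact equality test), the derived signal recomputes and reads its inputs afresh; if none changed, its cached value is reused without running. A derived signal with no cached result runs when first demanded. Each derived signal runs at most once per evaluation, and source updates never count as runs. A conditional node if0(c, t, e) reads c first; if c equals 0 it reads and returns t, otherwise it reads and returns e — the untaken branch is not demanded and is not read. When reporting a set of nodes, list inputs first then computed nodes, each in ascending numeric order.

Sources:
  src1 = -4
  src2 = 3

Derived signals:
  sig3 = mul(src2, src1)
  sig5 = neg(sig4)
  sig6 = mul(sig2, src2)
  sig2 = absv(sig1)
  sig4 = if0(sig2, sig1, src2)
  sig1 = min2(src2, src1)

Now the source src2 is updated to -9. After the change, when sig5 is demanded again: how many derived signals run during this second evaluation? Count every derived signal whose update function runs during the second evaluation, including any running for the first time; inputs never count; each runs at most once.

Derived signals that run: sig1, sig2, sig4, sig5 — 4 in total.

First evaluation (everything demanded from the output):
  sig1 = min2(3, -4) = -4
  sig2 = absv(-4) = 4
  sig4 = if0(sig2=4 -> else branch src2) = 3
  sig5 = neg(3) = -3

Propagation after the edit:
  sig1: runs — src2 3->-9; result -9.
  sig2: runs — sig1 -4->-9; result 9.
  sig4: runs — sig2 4->9; src2 3->-9; result -9.
  sig5: runs — sig4 3->-9; result 9.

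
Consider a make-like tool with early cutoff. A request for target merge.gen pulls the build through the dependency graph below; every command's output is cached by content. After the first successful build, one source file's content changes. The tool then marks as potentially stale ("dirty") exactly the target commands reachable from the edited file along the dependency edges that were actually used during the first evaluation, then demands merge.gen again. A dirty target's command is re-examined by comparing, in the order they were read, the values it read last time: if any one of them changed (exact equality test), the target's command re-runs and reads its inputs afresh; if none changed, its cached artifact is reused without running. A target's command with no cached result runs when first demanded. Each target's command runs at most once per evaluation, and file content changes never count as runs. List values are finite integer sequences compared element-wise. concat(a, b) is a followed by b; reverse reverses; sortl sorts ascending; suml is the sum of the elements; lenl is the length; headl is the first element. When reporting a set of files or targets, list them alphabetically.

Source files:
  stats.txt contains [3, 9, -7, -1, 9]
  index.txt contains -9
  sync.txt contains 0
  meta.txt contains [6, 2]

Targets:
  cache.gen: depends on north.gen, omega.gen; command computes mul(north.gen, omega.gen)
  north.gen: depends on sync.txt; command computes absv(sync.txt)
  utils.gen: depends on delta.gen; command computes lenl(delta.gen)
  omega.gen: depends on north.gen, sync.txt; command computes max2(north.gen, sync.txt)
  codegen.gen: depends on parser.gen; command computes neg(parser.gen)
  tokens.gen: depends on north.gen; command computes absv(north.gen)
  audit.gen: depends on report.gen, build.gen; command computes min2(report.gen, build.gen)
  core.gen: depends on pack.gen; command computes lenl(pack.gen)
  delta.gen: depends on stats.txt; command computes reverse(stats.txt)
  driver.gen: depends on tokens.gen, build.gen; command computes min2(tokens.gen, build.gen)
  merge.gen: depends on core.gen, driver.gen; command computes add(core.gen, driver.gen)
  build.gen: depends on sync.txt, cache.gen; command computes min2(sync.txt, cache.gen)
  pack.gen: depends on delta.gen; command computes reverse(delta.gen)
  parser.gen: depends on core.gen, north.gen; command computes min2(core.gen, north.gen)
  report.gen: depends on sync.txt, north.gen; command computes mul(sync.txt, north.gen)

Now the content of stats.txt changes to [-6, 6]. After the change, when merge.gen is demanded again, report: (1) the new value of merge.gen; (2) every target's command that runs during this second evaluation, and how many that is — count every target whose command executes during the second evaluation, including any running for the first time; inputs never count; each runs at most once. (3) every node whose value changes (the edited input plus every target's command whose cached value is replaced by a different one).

First demand of the output computes:
  delta.gen = reverse([3, 9, -7, -1, 9]) = [9, -1, -7, 9, 3]
  north.gen = absv(0) = 0
  omega.gen = max2(0, 0) = 0
  cache.gen = mul(0, 0) = 0
  build.gen = min2(0, 0) = 0
  pack.gen = reverse([9, -1, -7, 9, 3]) = [3, 9, -7, -1, 9]
  core.gen = lenl([3, 9, -7, -1, 9]) = 5
  tokens.gen = absv(0) = 0
  driver.gen = min2(0, 0) = 0
  merge.gen = add(5, 0) = 5

After the edit, cleaning proceeds:
  delta.gen: a read changed (stats.txt [3, 9, -7, -1, 9]->[-6, 6]) — executes, giving [6, -6].
  pack.gen: a read changed (delta.gen [9, -1, -7, 9, 3]->[6, -6]) — executes, giving [-6, 6].
  core.gen: a read changed (pack.gen [3, 9, -7, -1, 9]->[-6, 6]) — executes, giving 2.
  merge.gen: a read changed (core.gen 5->2) — executes, giving 2.

Demanding merge.gen again yields 2.
4 target commands run: core.gen, delta.gen, merge.gen, pack.gen.
The nodes whose values change: core.gen, delta.gen, merge.gen, pack.gen, stats.txt.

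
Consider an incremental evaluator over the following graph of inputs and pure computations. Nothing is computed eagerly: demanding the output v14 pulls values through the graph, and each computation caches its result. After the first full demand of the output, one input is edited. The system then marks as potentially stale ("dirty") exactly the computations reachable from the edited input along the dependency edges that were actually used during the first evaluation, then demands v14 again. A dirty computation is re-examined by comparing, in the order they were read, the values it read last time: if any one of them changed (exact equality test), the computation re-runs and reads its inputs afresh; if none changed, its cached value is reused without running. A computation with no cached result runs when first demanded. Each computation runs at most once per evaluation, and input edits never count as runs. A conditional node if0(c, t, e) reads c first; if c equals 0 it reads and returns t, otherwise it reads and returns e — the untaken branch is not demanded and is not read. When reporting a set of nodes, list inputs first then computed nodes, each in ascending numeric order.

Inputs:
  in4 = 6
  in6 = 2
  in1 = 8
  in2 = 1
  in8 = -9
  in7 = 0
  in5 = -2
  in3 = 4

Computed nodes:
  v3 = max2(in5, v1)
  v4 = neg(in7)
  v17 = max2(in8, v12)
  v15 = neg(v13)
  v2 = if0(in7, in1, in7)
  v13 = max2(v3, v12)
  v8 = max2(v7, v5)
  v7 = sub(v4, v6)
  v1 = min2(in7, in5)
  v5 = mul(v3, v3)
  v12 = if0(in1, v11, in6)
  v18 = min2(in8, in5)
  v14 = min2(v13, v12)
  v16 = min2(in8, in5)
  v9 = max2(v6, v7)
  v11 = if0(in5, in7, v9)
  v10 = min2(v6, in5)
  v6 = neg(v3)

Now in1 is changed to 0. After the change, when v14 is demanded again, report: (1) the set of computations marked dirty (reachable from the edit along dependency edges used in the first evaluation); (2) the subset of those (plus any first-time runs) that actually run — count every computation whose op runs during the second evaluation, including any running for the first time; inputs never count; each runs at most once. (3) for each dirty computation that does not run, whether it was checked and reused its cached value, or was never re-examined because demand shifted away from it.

Initial pass — values computed on the first demand:
  v1 = min2(0, -2) = -2
  v3 = max2(-2, -2) = -2
  v12 = if0(in1=8 -> else branch in6) = 2
  v13 = max2(-2, 2) = 2
  v14 = min2(2, 2) = 2

Second demand — change propagation:
  v4: newly demanded (no cache) — executes and yields 0.
  v6: newly demanded (no cache) — executes and yields 2.
  v7: newly demanded (no cache) — executes and yields -2.
  v9: newly demanded (no cache) — executes and yields 2.
  v11: newly demanded (no cache) — executes and yields 2.
  v12: re-runs because in1 8->0; new result 2 (unchanged).
  v13: re-examined; everything it read last time is the same (v3 unchanged, v12 unchanged) — cache 2 kept, no run.
  v14: re-examined; everything it read last time is the same (v13 unchanged, v12 unchanged) — cache 2 kept, no run.

The important point: the flipped condition pulls in fresh nodes; v4, v6, v7, v9, v11 run for the first time.

Dirty set: v12, v13, v14.
Run set: v4, v6, v7, v9, v11, v12 (6 run).
Re-examined without running (cache reused): v13, v14.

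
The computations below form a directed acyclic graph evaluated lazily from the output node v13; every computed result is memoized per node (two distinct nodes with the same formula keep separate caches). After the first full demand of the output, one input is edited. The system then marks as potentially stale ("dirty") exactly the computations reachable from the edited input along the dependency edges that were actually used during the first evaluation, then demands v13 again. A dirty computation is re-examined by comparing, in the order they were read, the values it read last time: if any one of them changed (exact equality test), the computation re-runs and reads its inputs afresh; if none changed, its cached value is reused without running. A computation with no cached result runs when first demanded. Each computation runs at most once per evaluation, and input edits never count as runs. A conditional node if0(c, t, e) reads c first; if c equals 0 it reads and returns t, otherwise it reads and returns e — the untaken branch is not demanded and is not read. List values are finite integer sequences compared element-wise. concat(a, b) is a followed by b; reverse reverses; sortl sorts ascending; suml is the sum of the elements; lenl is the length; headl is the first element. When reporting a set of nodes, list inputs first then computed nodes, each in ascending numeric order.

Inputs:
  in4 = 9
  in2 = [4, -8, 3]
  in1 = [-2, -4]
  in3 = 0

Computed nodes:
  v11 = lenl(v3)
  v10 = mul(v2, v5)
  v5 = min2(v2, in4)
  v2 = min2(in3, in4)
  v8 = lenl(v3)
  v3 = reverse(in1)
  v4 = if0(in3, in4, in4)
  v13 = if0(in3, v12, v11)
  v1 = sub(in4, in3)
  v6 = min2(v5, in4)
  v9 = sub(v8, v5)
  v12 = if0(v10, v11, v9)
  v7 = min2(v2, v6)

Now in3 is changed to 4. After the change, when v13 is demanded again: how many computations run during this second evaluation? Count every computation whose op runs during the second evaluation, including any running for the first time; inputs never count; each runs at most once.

1 computations run: v13.
Note the branch switch — demand abandons v2, v5, v10, v12, which are never re-examined.

First demand of the output computes:
  v2 = min2(0, 9) = 0
  v3 = reverse([-2, -4]) = [-4, -2]
  v5 = min2(0, 9) = 0
  v10 = mul(0, 0) = 0
  v11 = lenl([-4, -2]) = 2
  v12 = if0(v10=0 -> then branch v11) = 2
  v13 = if0(in3=0 -> then branch v12) = 2

After the edit, cleaning proceeds:
  v2: stays stale; no demand reaches it after the flip.
  v5: stays stale; no demand reaches it after the flip.
  v10: stays stale; no demand reaches it after the flip.
  v12: stays stale; no demand reaches it after the flip.
  v13: a read changed (in3 0->4) — executes, giving 2 — identical to its old value.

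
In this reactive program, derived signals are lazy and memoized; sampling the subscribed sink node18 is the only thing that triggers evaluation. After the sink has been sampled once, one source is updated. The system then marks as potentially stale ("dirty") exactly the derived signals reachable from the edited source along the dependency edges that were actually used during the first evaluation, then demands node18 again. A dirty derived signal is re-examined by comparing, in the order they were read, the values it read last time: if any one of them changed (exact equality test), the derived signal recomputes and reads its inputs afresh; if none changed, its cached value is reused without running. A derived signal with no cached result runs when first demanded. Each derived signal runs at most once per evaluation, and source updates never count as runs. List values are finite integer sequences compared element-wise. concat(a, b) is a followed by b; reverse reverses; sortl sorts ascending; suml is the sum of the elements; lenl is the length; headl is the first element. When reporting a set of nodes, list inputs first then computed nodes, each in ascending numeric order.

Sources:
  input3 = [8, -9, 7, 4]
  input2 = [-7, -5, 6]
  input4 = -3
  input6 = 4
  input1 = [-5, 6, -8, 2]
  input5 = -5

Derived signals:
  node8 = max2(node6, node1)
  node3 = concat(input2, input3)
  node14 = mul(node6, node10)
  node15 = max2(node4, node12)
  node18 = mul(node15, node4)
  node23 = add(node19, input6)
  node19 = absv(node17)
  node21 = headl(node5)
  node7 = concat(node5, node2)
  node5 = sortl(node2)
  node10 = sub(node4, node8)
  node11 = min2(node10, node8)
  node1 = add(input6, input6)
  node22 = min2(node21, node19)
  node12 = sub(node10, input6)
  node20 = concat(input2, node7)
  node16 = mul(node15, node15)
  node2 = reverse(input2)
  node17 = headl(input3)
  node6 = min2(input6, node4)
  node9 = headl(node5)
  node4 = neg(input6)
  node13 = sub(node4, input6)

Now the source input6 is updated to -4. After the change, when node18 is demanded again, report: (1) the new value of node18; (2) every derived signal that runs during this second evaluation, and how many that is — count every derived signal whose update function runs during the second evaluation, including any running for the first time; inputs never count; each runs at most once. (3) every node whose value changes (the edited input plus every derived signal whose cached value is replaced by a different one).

First demand of the output computes:
  node1 = add(4, 4) = 8
  node4 = neg(4) = -4
  node6 = min2(4, -4) = -4
  node8 = max2(-4, 8) = 8
  node10 = sub(-4, 8) = -12
  node12 = sub(-12, 4) = -16
  node15 = max2(-4, -16) = -4
  node18 = mul(-4, -4) = 16

After the edit, cleaning proceeds:
  node1: a read changed (input6 4->-4; input6 4->-4) — executes, giving -8.
  node4: a read changed (input6 4->-4) — executes, giving 4.
  node6: a read changed (input6 4->-4; node4 -4->4) — executes, giving -4 — identical to its old value.
  node8: a read changed (node1 8->-8) — executes, giving -4.
  node10: a read changed (node4 -4->4; node8 8->-4) — executes, giving 8.
  node12: a read changed (node10 -12->8; input6 4->-4) — executes, giving 12.
  node15: a read changed (node4 -4->4; node12 -16->12) — executes, giving 12.
  node18: a read changed (node15 -4->12; node4 -4->4) — executes, giving 48.

Demanding node18 again yields 48.
8 derived signals run: node1, node4, node6, node8, node10, node12, node15, node18.
The nodes whose values change: input6, node1, node4, node8, node10, node12, node15, node18.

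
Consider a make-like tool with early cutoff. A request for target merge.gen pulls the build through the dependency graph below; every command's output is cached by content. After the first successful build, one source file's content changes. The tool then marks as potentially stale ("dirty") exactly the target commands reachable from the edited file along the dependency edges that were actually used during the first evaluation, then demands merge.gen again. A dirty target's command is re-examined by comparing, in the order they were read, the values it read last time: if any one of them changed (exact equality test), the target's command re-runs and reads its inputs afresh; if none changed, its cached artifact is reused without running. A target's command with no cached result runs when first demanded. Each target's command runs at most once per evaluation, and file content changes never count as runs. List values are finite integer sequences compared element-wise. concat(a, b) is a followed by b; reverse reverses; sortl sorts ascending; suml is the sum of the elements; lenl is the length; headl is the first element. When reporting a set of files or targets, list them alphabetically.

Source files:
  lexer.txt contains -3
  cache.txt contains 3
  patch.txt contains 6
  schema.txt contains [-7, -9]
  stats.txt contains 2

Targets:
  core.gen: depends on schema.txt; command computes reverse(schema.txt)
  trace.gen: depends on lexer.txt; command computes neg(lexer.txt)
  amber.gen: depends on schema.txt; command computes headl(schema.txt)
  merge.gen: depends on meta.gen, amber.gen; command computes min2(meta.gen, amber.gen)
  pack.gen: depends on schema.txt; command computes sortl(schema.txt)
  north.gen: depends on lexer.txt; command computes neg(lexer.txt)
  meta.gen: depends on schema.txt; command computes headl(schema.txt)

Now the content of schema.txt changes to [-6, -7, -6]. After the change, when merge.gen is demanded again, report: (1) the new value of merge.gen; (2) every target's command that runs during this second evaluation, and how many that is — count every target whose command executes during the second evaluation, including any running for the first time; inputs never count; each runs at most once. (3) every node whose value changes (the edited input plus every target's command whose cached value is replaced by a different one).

Demanding merge.gen again yields -6.
3 target commands run: amber.gen, merge.gen, meta.gen.
The nodes whose values change: amber.gen, merge.gen, meta.gen, schema.txt.

First demand of the output computes:
  amber.gen = headl([-7, -9]) = -7
  meta.gen = headl([-7, -9]) = -7
  merge.gen = min2(-7, -7) = -7

After the edit, cleaning proceeds:
  amber.gen: a read changed (schema.txt [-7, -9]->[-6, -7, -6]) — executes, giving -6.
  meta.gen: a read changed (schema.txt [-7, -9]->[-6, -7, -6]) — executes, giving -6.
  merge.gen: a read changed (meta.gen -7->-6; amber.gen -7->-6) — executes, giving -6.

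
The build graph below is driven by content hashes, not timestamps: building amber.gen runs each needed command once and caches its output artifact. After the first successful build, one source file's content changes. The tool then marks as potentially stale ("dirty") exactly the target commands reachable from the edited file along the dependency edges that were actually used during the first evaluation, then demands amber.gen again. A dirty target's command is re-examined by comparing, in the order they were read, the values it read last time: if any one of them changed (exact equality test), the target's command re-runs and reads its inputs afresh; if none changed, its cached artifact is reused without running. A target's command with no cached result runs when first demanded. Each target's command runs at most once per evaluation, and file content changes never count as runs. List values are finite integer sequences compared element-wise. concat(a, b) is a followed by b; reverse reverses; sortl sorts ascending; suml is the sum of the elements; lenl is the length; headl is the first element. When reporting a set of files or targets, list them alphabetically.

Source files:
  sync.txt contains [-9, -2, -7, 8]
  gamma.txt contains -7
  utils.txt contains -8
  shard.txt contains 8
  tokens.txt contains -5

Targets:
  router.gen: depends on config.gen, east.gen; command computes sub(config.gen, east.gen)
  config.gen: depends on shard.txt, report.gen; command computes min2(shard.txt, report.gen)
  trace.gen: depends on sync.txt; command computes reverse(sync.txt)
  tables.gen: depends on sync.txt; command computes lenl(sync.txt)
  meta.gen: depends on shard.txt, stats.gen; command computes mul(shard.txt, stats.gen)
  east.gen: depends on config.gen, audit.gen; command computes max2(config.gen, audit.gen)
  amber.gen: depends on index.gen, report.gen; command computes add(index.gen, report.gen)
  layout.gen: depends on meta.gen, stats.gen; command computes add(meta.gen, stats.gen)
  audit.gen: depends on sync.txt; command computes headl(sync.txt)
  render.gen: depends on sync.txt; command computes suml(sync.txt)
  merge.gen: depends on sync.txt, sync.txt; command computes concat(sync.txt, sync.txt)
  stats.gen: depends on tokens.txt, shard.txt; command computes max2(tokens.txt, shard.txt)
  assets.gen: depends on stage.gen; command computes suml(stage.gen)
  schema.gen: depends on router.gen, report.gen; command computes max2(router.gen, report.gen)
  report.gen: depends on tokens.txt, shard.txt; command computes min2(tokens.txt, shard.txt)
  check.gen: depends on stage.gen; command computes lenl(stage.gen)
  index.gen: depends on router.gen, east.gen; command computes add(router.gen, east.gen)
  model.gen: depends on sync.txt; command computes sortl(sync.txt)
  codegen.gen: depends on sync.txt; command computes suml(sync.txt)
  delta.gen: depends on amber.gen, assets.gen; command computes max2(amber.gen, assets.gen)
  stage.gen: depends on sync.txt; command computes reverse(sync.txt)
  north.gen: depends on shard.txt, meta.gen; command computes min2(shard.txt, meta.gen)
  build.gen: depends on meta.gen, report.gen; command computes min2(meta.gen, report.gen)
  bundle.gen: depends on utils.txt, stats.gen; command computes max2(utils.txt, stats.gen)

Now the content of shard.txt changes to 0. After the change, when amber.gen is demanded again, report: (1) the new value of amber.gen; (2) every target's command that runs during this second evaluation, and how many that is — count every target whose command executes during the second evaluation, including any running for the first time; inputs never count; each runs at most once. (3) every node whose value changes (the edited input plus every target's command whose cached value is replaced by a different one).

Initial pass — values computed on the first demand:
  audit.gen = headl([-9, -2, -7, 8]) = -9
  report.gen = min2(-5, 8) = -5
  config.gen = min2(8, -5) = -5
  east.gen = max2(-5, -9) = -5
  router.gen = sub(-5, -5) = 0
  index.gen = add(0, -5) = -5
  amber.gen = add(-5, -5) = -10

Second demand — change propagation:
  report.gen: re-runs because shard.txt 8->0; new result -5 (unchanged).
  config.gen: re-runs because shard.txt 8->0; new result -5 (unchanged).
  east.gen: re-examined; everything it read last time is the same (config.gen unchanged, audit.gen unchanged) — cache -5 kept, no run.
  router.gen: re-examined; everything it read last time is the same (config.gen unchanged, east.gen unchanged) — cache 0 kept, no run.
  index.gen: re-examined; everything it read last time is the same (router.gen unchanged, east.gen unchanged) — cache -5 kept, no run.
  amber.gen: re-examined; everything it read last time is the same (index.gen unchanged, report.gen unchanged) — cache -10 kept, no run.

The important point: at east.gen every value read last time is unchanged, so the dirty flag clears without a run.

amber.gen now evaluates to -10.
Run set: config.gen, report.gen (2 run).
Changed values: shard.txt.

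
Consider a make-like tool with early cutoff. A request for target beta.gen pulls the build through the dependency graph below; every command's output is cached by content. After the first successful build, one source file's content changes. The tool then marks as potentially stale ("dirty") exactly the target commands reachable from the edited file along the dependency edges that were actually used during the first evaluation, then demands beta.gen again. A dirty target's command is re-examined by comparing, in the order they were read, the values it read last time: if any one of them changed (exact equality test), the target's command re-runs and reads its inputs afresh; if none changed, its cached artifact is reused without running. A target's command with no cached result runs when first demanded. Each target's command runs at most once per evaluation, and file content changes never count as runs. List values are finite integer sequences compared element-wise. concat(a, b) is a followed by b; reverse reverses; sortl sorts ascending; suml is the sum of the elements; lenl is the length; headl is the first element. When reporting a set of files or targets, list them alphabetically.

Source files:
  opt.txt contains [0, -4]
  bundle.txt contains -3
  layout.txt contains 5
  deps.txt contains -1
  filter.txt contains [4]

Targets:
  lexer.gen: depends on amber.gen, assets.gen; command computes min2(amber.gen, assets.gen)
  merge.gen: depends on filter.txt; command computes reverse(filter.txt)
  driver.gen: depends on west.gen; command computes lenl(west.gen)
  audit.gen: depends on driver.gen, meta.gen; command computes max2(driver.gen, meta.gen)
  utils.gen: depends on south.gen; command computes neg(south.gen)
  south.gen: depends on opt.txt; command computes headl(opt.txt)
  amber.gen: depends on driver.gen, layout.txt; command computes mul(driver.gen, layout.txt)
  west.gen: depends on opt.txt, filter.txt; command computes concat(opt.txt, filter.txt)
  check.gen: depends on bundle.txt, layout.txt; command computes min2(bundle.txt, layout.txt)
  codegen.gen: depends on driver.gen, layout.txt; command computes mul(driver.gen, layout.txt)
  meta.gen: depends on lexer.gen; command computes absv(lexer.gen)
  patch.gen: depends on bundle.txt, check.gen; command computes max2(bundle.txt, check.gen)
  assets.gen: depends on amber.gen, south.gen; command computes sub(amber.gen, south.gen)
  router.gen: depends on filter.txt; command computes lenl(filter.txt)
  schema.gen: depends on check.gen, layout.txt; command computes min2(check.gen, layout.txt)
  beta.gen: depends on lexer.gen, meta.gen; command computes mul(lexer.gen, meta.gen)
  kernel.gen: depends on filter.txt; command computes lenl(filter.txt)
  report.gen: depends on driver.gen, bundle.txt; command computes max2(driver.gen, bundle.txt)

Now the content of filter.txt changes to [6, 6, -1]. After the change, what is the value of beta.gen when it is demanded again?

Demanding beta.gen again yields 625.

First demand of the output computes:
  south.gen = headl([0, -4]) = 0
  west.gen = concat([0, -4], [4]) = [0, -4, 4]
  driver.gen = lenl([0, -4, 4]) = 3
  amber.gen = mul(3, 5) = 15
  assets.gen = sub(15, 0) = 15
  lexer.gen = min2(15, 15) = 15
  meta.gen = absv(15) = 15
  beta.gen = mul(15, 15) = 225

After the edit, cleaning proceeds:
  west.gen: a read changed (filter.txt [4]->[6, 6, -1]) — executes, giving [0, -4, 6, 6, -1].
  driver.gen: a read changed (west.gen [0, -4, 4]->[0, -4, 6, 6, -1]) — executes, giving 5.
  amber.gen: a read changed (driver.gen 3->5) — executes, giving 25.
  assets.gen: a read changed (amber.gen 15->25) — executes, giving 25.
  lexer.gen: a read changed (amber.gen 15->25; assets.gen 15->25) — executes, giving 25.
  meta.gen: a read changed (lexer.gen 15->25) — executes, giving 25.
  beta.gen: a read changed (lexer.gen 15->25; meta.gen 15->25) — executes, giving 625.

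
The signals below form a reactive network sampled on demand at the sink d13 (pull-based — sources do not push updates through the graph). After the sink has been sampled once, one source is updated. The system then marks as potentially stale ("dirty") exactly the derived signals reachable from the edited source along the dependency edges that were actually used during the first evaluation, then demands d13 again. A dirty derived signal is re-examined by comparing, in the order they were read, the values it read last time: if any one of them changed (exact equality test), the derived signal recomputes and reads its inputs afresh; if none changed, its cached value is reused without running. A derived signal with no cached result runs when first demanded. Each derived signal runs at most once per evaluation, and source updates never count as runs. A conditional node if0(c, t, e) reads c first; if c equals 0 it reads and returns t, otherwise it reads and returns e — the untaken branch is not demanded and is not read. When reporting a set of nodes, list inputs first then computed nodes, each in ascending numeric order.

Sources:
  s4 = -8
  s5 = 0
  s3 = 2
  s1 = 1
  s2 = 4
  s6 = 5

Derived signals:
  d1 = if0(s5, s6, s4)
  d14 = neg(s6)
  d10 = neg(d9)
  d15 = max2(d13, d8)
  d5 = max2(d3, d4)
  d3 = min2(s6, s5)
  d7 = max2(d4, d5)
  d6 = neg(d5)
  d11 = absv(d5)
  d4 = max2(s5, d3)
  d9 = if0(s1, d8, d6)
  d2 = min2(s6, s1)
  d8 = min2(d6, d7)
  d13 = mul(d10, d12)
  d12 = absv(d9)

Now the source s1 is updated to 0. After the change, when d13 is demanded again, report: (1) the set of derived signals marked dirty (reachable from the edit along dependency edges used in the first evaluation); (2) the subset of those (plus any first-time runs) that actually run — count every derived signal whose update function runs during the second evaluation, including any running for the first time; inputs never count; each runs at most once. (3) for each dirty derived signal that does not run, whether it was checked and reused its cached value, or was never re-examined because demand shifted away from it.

Initial pass — values computed on the first demand:
  d3 = min2(5, 0) = 0
  d4 = max2(0, 0) = 0
  d5 = max2(0, 0) = 0
  d6 = neg(0) = 0
  d9 = if0(s1=1 -> else branch d6) = 0
  d10 = neg(0) = 0
  d12 = absv(0) = 0
  d13 = mul(0, 0) = 0

Second demand — change propagation:
  d7: newly demanded (no cache) — executes and yields 0.
  d8: newly demanded (no cache) — executes and yields 0.
  d9: re-runs because s1 1->0; new result 0 (unchanged).
  d10: re-examined; everything it read last time is the same (d9 unchanged) — cache 0 kept, no run.
  d12: re-examined; everything it read last time is the same (d9 unchanged) — cache 0 kept, no run.
  d13: re-examined; everything it read last time is the same (d10 unchanged, d12 unchanged) — cache 0 kept, no run.

The important point: the flipped condition pulls in fresh nodes; d7, d8 run for the first time.

Dirty set: d9, d10, d12, d13.
Run set: d7, d8, d9 (3 run).
Re-examined without running (cache reused): d10, d12, d13.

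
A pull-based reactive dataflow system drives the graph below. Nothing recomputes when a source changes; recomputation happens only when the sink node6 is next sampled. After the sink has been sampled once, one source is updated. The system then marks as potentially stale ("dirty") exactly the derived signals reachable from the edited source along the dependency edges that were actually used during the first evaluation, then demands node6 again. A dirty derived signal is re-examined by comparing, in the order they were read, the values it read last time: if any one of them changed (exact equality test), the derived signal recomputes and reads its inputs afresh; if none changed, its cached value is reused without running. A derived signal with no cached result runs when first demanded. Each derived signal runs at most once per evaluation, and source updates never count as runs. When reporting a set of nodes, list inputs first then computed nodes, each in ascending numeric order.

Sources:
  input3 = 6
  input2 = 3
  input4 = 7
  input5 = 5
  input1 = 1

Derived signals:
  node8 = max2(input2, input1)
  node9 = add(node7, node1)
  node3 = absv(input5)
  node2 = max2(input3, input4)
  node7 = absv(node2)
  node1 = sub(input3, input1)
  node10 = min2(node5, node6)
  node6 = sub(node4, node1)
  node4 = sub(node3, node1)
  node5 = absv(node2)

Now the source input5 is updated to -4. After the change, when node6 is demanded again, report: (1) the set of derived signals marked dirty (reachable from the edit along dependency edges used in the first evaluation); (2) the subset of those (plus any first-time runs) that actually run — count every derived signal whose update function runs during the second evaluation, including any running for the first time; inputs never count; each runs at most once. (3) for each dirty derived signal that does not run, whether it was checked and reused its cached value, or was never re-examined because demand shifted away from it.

Marked dirty: node3, node4, node6.
Derived signals that run: node3, node4, node6 — 3 in total.
Every dirty derived signal ran.

First evaluation (everything demanded from the output):
  node1 = sub(6, 1) = 5
  node3 = absv(5) = 5
  node4 = sub(5, 5) = 0
  node6 = sub(0, 5) = -5

Propagation after the edit:
  node3: runs — input5 5->-4; result 4.
  node4: runs — node3 5->4; result -1.
  node6: runs — node4 0->-1; result -6.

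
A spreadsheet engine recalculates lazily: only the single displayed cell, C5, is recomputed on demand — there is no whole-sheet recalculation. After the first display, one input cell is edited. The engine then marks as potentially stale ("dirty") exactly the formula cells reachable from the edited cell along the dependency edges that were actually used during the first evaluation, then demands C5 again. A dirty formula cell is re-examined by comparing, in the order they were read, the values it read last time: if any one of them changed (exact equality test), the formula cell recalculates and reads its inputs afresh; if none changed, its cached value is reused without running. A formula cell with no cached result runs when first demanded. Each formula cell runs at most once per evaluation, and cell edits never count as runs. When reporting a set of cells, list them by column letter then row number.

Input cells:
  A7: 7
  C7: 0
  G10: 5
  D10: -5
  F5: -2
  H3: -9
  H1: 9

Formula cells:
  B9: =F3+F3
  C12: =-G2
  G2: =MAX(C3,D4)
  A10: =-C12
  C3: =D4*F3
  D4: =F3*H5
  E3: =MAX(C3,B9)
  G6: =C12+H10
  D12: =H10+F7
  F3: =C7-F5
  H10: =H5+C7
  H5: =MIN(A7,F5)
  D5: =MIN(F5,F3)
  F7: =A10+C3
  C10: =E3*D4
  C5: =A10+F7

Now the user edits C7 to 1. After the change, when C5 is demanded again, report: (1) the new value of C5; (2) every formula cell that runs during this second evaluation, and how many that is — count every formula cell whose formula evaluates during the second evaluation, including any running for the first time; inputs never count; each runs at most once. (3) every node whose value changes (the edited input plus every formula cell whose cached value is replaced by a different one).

First evaluation (everything demanded from the output):
  F3 = 0 - -2 = 2
  H5 = MIN(7, -2) = -2
  D4 = 2 * -2 = -4
  C3 = -4 * 2 = -8
  G2 = MAX(-8, -4) = -4
  C12 = -(-4) = 4
  A10 = -(4) = -4
  F7 = -4 + -8 = -12
  C5 = -4 + -12 = -16

Propagation after the edit:
  F3: runs — C7 0->1; result 3.
  D4: runs — F3 2->3; result -6.
  C3: runs — D4 -4->-6; F3 2->3; result -18.
  G2: runs — C3 -8->-18; D4 -4->-6; result -6.
  C12: runs — G2 -4->-6; result 6.
  A10: runs — C12 4->6; result -6.
  F7: runs — A10 -4->-6; C3 -8->-18; result -24.
  C5: runs — A10 -4->-6; F7 -12->-24; result -30.

New value of C5: -30.
Formula cells that run: A10, C3, C5, C12, D4, F3, F7, G2 — 8 in total.
Values that change: A10, C3, C5, C7, C12, D4, F3, F7, G2.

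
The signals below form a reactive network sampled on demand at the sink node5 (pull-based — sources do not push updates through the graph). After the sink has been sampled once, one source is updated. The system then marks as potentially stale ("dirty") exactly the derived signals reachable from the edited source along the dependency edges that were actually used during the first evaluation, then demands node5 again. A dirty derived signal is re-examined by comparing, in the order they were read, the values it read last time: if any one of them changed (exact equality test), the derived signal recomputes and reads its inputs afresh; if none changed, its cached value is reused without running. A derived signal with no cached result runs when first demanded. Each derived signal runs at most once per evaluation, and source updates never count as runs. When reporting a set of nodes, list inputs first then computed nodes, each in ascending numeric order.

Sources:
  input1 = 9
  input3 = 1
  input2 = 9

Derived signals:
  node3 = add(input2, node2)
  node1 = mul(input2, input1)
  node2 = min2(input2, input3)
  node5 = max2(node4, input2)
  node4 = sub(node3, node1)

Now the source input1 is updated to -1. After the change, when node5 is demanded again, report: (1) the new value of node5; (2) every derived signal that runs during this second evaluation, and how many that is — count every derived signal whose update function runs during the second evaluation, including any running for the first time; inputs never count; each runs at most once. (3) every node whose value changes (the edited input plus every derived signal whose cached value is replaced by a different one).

node5 now evaluates to 19.
Run set: node1, node4, node5 (3 run).
Changed values: input1, node1, node4, node5.

Initial pass — values computed on the first demand:
  node1 = mul(9, 9) = 81
  node2 = min2(9, 1) = 1
  node3 = add(9, 1) = 10
  node4 = sub(10, 81) = -71
  node5 = max2(-71, 9) = 9

Second demand — change propagation:
  node1: re-runs because input1 9->-1; new result -9.
  node4: re-runs because node1 81->-9; new result 19.
  node5: re-runs because node4 -71->19; new result 19.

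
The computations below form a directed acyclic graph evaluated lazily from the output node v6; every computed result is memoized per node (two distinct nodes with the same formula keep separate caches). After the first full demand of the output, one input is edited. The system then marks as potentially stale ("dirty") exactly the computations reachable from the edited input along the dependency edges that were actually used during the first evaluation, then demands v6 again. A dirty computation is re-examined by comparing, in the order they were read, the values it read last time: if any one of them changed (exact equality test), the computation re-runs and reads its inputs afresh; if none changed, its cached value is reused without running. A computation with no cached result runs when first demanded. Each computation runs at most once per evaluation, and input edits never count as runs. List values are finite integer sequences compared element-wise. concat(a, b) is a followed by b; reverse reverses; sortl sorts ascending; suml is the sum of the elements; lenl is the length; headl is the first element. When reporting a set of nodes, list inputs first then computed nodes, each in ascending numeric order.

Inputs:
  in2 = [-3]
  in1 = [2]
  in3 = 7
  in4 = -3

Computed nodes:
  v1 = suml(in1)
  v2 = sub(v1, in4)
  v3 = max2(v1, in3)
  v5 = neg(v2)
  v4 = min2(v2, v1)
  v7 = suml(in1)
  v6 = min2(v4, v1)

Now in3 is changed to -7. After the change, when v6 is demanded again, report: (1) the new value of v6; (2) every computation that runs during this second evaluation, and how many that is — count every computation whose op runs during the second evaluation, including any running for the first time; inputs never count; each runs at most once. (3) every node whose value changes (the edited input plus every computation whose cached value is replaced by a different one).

Demanding v6 again yields 2.
0 computations run: none.
The nodes whose values change: in3.
Note the shortcut — in3 feeds only undemanded nodes, so no recomputation happens.

First demand of the output computes:
  v1 = suml([2]) = 2
  v2 = sub(2, -3) = 5
  v4 = min2(5, 2) = 2
  v6 = min2(2, 2) = 2

After the edit, cleaning proceeds:
  in3 only reaches undemanded nodes; the second demand re-runs nothing.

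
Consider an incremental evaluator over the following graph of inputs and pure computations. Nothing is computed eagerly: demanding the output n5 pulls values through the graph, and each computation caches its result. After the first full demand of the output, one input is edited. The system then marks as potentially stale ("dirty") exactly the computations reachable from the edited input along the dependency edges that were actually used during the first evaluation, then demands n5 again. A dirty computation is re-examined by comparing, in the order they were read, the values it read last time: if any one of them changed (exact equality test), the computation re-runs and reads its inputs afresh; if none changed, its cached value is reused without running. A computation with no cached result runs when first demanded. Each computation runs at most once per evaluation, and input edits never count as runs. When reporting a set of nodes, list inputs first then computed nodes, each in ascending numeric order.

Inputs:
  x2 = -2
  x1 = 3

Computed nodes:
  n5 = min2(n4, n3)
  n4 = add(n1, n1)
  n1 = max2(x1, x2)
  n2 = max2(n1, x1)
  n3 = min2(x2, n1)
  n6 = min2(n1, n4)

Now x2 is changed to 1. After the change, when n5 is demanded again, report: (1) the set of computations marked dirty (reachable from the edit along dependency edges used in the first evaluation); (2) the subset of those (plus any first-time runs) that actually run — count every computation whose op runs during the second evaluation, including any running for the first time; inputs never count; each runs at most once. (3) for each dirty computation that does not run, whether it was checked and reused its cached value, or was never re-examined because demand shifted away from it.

Dirty set: n1, n3, n4, n5.
Run set: n1, n3, n5 (3 run).
Re-examined without running (cache reused): n4.
The important point: at n4 every value read last time is unchanged, so the dirty flag clears without a run.

Initial pass — values computed on the first demand:
  n1 = max2(3, -2) = 3
  n3 = min2(-2, 3) = -2
  n4 = add(3, 3) = 6
  n5 = min2(6, -2) = -2

Second demand — change propagation:
  n1: re-runs because x2 -2->1; new result 3 (unchanged).
  n3: re-runs because x2 -2->1; new result 1.
  n4: re-examined; everything it read last time is the same (n1 unchanged, n1 unchanged) — cache 6 kept, no run.
  n5: re-runs because n3 -2->1; new result 1.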